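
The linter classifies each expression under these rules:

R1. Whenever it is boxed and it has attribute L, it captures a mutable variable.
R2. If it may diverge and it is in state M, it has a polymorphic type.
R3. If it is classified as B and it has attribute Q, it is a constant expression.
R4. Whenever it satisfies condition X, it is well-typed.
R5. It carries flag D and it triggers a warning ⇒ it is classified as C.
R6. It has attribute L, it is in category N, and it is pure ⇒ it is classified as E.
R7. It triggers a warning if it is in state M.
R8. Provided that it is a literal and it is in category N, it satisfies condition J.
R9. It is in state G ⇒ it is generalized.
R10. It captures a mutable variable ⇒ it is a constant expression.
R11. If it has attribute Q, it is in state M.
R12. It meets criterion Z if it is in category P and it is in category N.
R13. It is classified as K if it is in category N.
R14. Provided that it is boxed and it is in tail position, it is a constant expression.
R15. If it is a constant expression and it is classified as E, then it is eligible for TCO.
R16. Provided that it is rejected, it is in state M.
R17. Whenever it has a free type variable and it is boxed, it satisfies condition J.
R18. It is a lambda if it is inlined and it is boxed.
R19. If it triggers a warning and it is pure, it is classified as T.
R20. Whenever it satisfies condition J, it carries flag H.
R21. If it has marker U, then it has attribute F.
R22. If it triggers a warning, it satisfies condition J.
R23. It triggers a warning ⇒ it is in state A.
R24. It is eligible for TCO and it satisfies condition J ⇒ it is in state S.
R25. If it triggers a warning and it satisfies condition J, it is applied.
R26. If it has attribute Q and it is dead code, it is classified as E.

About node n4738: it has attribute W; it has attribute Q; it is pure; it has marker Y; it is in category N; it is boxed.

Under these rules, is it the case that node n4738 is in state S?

Forward chaining from the given facts derives: is in state M, is classified as K, triggers a warning, is classified as T, satisfies condition J, is in state A, is applied, carries flag H.
The only rule concluding "it is in state S" is R24, which needs "it is eligible for TCO"; that is never established.

No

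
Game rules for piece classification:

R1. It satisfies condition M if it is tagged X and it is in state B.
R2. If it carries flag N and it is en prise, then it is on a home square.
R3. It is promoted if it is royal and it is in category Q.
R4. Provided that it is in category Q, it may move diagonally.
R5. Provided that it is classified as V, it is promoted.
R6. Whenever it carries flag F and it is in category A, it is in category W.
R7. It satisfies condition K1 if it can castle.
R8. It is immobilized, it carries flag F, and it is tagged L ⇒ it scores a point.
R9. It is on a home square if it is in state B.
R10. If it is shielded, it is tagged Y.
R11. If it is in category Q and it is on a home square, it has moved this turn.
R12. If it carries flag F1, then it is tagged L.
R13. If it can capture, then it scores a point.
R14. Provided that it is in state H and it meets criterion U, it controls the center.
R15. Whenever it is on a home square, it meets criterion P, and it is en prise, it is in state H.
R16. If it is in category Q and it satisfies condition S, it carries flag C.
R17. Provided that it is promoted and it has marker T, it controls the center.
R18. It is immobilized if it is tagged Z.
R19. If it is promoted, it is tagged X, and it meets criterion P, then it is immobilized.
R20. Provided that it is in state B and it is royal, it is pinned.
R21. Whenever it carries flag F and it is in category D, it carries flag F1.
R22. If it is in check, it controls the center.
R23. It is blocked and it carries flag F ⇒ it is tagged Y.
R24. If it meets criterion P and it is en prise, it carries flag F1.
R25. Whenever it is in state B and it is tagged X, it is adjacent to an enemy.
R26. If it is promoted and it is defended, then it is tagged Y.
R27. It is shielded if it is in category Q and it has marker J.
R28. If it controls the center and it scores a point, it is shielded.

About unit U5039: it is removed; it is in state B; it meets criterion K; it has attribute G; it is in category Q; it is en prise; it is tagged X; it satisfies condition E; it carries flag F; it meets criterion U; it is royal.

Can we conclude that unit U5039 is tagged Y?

No

Forward chaining from the given facts derives: satisfies condition M, is promoted, may move diagonally, is on a home square, has moved this turn, is pinned, is adjacent to an enemy.
Rules concluding "it is tagged Y": R10 needs "it is shielded"; R23 needs "it is blocked"; R26 needs "it is defended" — none of these are established.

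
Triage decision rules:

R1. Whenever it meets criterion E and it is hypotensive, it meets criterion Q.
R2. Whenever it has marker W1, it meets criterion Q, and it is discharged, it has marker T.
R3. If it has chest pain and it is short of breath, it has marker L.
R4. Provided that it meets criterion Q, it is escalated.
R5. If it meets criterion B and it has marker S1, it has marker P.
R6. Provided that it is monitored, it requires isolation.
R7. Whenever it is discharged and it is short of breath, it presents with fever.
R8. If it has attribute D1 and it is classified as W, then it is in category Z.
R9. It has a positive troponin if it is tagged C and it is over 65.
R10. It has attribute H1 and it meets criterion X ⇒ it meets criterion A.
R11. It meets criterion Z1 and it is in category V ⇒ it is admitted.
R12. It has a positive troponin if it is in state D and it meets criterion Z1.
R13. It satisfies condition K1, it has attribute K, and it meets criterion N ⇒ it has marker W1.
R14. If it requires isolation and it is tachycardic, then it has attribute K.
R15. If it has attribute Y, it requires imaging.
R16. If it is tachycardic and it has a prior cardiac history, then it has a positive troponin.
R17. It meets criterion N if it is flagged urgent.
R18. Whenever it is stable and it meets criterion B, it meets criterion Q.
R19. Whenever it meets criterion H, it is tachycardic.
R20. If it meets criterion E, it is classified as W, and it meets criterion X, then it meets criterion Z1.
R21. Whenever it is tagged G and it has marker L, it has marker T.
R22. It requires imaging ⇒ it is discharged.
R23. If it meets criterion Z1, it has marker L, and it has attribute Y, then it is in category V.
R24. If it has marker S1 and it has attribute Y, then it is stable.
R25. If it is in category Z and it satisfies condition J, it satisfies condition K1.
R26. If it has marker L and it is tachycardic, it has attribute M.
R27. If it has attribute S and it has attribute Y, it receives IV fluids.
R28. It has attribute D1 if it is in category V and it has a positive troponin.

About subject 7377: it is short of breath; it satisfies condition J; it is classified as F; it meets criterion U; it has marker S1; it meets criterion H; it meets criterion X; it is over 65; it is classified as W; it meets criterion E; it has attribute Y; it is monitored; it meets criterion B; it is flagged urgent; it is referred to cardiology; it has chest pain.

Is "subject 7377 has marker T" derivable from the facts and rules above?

No

Forward chaining from the given facts derives: has marker L, has marker P, requires isolation, requires imaging, meets criterion N, is tachycardic, meets criterion Z1, is discharged, is in category V, is stable, has attribute M, presents with fever, is admitted, has attribute K, meets criterion Q, is escalated.
Rules concluding "it has marker T": R2 needs "it has marker W1"; R21 needs "it is tagged G" — none of these are established.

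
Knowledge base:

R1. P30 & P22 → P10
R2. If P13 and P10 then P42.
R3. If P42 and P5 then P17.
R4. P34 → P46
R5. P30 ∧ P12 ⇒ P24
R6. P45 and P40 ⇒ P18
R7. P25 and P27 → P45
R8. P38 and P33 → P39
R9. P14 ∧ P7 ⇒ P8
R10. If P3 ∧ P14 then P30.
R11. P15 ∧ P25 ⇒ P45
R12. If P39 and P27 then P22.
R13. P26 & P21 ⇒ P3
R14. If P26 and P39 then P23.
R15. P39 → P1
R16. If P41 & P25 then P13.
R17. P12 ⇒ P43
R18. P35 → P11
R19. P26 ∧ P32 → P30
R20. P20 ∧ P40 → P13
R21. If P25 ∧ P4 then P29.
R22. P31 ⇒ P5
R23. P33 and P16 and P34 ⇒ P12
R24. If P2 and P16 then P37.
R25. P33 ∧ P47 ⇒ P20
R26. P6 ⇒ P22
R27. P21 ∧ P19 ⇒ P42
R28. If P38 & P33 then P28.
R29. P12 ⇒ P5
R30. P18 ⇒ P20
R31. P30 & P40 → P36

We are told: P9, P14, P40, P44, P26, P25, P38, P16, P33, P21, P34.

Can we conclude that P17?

Forward chaining from the given facts derives: P46, P39, P3, P23, P1, P12, P28, P5, P30, P43, P36, P24.
The only rule concluding P17 is R3, which needs P42; that is never established.

No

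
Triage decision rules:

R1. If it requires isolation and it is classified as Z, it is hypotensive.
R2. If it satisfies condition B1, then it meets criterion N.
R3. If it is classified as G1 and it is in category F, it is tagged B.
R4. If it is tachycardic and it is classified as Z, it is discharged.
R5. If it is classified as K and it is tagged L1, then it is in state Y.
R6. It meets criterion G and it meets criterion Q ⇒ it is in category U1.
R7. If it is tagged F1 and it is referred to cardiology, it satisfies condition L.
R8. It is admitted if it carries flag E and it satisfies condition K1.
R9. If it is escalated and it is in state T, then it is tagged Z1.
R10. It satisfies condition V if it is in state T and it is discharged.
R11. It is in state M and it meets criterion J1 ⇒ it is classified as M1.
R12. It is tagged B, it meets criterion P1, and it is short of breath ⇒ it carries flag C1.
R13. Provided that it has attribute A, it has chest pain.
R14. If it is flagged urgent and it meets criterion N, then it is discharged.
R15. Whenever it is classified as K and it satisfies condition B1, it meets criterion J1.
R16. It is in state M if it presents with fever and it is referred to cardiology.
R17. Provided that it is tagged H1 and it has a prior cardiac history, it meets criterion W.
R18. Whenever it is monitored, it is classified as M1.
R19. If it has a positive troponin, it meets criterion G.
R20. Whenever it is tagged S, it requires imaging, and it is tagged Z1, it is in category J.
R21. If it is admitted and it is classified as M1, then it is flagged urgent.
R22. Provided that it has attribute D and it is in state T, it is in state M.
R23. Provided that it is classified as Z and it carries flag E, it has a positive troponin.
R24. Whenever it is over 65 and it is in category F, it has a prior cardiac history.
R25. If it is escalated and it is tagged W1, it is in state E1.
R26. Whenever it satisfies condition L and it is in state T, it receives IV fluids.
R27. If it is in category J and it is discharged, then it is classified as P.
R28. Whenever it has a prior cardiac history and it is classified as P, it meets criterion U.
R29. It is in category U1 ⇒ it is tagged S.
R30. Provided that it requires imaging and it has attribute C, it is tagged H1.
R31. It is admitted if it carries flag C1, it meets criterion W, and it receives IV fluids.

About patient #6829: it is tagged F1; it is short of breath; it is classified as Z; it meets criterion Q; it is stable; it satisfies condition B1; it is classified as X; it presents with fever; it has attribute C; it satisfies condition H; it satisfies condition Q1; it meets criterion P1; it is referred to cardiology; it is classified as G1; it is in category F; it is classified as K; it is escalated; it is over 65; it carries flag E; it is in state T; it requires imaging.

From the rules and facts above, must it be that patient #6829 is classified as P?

Yes

By R2 (it satisfies condition B1): it meets criterion N.
By R3 (it is classified as G1, it is in category F): it is tagged B.
By R7 (it is tagged F1, it is referred to cardiology): it satisfies condition L.
By R9 (it is escalated, it is in state T): it is tagged Z1.
By R12 (it is tagged B, it meets criterion P1, it is short of breath): it carries flag C1.
By R15 (it is classified as K, it satisfies condition B1): it meets criterion J1.
By R16 (it presents with fever, it is referred to cardiology): it is in state M.
By R23 (it is classified as Z, it carries flag E): it has a positive troponin.
By R24 (it is over 65, it is in category F): it has a prior cardiac history.
By R26 (it satisfies condition L, it is in state T): it receives IV fluids.
By R30 (it requires imaging, it has attribute C): it is tagged H1.
By R11 (it is in state M, it meets criterion J1): it is classified as M1.
By R17 (it is tagged H1, it has a prior cardiac history): it meets criterion W.
By R19 (it has a positive troponin): it meets criterion G.
By R31 (it carries flag C1, it meets criterion W, it receives IV fluids): it is admitted.
By R6 (it meets criterion G, it meets criterion Q): it is in category U1.
By R21 (it is admitted, it is classified as M1): it is flagged urgent.
By R29 (it is in category U1): it is tagged S.
By R14 (it is flagged urgent, it meets criterion N): it is discharged.
By R20 (it is tagged S, it requires imaging, it is tagged Z1): it is in category J.
By R27 (it is in category J, it is discharged): it is classified as P.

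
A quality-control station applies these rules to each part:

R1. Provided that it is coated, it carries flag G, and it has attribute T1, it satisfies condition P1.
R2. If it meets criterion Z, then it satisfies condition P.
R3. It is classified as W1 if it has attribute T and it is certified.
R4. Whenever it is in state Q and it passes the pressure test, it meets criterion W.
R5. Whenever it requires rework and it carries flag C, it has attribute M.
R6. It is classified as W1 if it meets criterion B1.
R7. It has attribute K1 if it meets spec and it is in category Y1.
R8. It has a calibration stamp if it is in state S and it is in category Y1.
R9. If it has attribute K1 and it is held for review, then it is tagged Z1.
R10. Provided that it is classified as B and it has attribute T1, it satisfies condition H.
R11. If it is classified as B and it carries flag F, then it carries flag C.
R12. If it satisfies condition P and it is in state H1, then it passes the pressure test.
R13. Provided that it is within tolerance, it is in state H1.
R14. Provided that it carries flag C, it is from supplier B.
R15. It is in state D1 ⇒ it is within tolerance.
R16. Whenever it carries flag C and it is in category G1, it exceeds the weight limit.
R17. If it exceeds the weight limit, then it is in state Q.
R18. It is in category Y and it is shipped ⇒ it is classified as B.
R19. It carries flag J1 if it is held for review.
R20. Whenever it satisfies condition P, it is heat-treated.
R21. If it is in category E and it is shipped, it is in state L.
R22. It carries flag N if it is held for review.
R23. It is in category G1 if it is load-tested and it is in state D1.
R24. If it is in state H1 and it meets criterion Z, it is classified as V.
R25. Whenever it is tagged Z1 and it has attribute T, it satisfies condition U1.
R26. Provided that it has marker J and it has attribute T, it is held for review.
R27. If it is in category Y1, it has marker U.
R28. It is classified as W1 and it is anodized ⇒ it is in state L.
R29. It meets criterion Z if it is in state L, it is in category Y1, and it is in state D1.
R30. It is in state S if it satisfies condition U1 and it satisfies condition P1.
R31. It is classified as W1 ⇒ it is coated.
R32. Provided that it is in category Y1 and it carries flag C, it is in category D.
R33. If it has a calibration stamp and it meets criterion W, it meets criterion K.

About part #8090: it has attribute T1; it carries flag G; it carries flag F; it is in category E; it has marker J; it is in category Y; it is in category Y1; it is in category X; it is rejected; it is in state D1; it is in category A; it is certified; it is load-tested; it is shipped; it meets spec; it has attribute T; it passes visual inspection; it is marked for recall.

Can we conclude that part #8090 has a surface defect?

Forward chaining from the given facts derives: is classified as W1, has attribute K1, is within tolerance, is classified as B, is in state L, is in category G1, is held for review, has marker U, meets criterion Z, is coated, satisfies condition P1, satisfies condition P, is tagged Z1, satisfies condition H, carries flag C, is in state H1, is from supplier B, exceeds the weight limit, is in state Q, carries flag J1, is heat-treated, carries flag N, is classified as V, satisfies condition U1, is in state S, is in category D, has a calibration stamp, passes the pressure test, meets criterion W, meets criterion K.
No rule has "it has a surface defect" as its conclusion, and it is not among the given facts.

No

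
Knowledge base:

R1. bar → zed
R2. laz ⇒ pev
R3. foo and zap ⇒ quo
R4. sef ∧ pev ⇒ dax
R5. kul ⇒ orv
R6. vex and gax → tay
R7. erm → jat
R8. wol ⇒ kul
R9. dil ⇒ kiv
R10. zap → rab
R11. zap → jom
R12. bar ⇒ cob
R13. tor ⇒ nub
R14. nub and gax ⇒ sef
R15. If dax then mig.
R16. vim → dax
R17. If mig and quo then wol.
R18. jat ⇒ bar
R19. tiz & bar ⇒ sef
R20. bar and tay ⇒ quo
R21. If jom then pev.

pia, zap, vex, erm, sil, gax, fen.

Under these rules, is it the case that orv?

No

Forward chaining from the given facts derives: tay, jat, rab, jom, bar, quo, pev, zed, cob.
The only rule concluding orv is R5, which needs kul; that is never established.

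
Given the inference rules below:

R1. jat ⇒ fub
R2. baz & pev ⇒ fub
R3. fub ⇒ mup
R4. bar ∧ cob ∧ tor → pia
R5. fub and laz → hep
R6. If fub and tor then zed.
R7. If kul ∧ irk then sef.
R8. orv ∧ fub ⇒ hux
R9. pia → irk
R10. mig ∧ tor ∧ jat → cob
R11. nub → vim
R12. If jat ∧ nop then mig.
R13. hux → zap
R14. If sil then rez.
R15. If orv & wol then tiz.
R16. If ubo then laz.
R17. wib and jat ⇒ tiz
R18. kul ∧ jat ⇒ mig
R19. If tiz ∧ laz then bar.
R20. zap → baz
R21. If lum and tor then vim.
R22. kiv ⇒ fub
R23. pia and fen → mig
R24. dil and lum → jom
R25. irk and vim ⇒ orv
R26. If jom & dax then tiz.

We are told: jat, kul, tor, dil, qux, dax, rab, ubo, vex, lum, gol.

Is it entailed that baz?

Yes

fub  (by R1: jat)
laz  (by R16: ubo)
mig  (by R18: kul, jat)
vim  (by R21: lum, tor)
jom  (by R24: dil, lum)
tiz  (by R26: jom, dax)
cob  (by R10: mig, tor, jat)
bar  (by R19: tiz, laz)
pia  (by R4: bar, cob, tor)
irk  (by R9: pia)
orv  (by R25: irk, vim)
hux  (by R8: orv, fub)
zap  (by R13: hux)
baz  (by R20: zap)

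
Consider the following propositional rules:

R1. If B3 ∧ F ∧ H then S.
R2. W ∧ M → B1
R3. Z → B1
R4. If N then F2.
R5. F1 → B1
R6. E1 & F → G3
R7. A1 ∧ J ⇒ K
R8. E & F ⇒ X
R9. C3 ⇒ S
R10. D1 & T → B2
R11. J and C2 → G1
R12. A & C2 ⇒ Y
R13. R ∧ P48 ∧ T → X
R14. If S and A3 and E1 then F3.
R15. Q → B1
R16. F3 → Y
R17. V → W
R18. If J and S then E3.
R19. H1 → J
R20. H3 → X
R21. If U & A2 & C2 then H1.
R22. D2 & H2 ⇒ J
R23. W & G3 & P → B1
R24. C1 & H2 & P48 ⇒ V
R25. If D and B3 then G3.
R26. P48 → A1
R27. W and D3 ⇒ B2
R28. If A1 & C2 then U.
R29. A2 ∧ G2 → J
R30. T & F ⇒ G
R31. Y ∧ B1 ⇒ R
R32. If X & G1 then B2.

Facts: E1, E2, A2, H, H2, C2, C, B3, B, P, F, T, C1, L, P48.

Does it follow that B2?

Forward chaining from the given facts derives: S, G3, V, A1, U, G, W, H1, B1, J, K, G1, E3.
Rules concluding B2: R10 needs D1; R27 needs D3; R32 needs X — none of these are established.

No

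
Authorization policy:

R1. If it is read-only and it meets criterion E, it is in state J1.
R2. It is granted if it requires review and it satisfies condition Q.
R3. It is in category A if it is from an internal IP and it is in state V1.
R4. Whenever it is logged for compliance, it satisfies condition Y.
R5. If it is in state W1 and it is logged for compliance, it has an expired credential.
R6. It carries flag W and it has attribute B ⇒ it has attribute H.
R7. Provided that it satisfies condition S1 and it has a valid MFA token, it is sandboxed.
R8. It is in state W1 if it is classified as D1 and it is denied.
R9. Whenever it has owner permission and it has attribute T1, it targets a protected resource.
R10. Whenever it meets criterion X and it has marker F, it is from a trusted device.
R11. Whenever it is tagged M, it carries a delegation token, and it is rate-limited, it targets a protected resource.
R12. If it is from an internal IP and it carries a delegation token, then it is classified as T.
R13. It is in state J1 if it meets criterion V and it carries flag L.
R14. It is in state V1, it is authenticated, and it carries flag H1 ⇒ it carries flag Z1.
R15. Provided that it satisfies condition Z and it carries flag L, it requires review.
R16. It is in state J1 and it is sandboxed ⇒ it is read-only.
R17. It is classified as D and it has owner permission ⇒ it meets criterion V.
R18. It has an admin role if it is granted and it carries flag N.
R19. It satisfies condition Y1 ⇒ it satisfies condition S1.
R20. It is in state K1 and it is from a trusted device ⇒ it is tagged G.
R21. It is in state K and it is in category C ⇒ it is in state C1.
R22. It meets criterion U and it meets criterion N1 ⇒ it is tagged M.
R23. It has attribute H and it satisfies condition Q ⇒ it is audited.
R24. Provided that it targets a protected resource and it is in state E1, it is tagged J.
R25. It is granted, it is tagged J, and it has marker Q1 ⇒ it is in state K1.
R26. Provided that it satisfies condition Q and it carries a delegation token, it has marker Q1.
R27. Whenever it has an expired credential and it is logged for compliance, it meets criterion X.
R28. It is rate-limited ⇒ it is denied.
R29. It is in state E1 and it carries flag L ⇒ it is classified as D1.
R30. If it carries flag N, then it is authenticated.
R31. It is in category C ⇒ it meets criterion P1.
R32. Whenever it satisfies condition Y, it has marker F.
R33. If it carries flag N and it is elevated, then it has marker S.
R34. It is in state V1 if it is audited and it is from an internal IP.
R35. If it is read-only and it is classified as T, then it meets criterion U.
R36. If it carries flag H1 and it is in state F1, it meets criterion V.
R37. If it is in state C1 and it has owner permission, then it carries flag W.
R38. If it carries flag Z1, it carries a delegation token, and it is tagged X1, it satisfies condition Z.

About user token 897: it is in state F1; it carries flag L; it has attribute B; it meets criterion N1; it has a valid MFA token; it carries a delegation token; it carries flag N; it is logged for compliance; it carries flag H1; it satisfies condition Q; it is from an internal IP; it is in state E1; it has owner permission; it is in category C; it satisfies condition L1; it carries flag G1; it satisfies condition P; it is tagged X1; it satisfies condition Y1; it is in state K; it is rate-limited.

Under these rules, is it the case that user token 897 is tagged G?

Yes

By R4 (it is logged for compliance): it satisfies condition Y.
By R12 (it is from an internal IP, it carries a delegation token): it is classified as T.
By R19 (it satisfies condition Y1): it satisfies condition S1.
By R21 (it is in state K, it is in category C): it is in state C1.
By R26 (it satisfies condition Q, it carries a delegation token): it has marker Q1.
By R28 (it is rate-limited): it is denied.
By R29 (it is in state E1, it carries flag L): it is classified as D1.
By R30 (it carries flag N): it is authenticated.
By R32 (it satisfies condition Y): it has marker F.
By R36 (it carries flag H1, it is in state F1): it meets criterion V.
By R37 (it is in state C1, it has owner permission): it carries flag W.
By R6 (it carries flag W, it has attribute B): it has attribute H.
By R7 (it satisfies condition S1, it has a valid MFA token): it is sandboxed.
By R8 (it is classified as D1, it is denied): it is in state W1.
By R13 (it meets criterion V, it carries flag L): it is in state J1.
By R16 (it is in state J1, it is sandboxed): it is read-only.
By R23 (it has attribute H, it satisfies condition Q): it is audited.
By R34 (it is audited, it is from an internal IP): it is in state V1.
By R35 (it is read-only, it is classified as T): it meets criterion U.
By R5 (it is in state W1, it is logged for compliance): it has an expired credential.
By R14 (it is in state V1, it is authenticated, it carries flag H1): it carries flag Z1.
By R22 (it meets criterion U, it meets criterion N1): it is tagged M.
By R27 (it has an expired credential, it is logged for compliance): it meets criterion X.
By R38 (it carries flag Z1, it carries a delegation token, it is tagged X1): it satisfies condition Z.
By R10 (it meets criterion X, it has marker F): it is from a trusted device.
By R11 (it is tagged M, it carries a delegation token, it is rate-limited): it targets a protected resource.
By R15 (it satisfies condition Z, it carries flag L): it requires review.
By R24 (it targets a protected resource, it is in state E1): it is tagged J.
By R2 (it requires review, it satisfies condition Q): it is granted.
By R25 (it is granted, it is tagged J, it has marker Q1): it is in state K1.
By R20 (it is in state K1, it is from a trusted device): it is tagged G.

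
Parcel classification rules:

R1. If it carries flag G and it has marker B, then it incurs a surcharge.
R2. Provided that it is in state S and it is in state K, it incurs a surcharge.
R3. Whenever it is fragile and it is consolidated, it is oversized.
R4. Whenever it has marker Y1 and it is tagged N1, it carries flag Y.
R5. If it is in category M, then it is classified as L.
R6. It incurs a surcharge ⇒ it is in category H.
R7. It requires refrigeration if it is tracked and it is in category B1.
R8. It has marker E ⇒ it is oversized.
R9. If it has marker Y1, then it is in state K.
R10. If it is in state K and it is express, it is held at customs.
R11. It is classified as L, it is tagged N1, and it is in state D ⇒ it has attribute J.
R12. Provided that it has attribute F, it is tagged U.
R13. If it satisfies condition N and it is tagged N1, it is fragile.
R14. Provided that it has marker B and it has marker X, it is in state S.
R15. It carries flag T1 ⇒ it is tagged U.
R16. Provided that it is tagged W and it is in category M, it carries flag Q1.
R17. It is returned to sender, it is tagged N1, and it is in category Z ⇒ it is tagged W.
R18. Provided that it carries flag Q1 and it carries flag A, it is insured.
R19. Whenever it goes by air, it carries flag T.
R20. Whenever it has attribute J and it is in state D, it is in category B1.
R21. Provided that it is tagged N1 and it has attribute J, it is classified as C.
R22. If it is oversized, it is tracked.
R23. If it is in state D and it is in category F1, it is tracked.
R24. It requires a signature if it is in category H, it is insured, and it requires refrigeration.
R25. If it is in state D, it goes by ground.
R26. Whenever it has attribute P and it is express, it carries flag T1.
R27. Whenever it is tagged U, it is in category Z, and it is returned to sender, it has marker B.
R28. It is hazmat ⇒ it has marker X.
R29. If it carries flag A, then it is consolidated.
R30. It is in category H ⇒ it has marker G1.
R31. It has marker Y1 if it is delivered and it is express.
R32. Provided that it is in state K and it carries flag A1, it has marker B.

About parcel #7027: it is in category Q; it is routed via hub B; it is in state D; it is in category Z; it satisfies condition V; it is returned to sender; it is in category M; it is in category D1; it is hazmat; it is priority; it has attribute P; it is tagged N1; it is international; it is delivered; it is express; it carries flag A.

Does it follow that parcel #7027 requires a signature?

Forward chaining from the given facts derives: is classified as L, has attribute J, is tagged W, is in category B1, is classified as C, goes by ground, carries flag T1, has marker X, is consolidated, has marker Y1, carries flag Y, is in state K, is held at customs, is tagged U, carries flag Q1, is insured, has marker B, is in state S, incurs a surcharge, is in category H, has marker G1.
The only rule concluding "it requires a signature" is R24, which needs "it requires refrigeration"; that is never established.

No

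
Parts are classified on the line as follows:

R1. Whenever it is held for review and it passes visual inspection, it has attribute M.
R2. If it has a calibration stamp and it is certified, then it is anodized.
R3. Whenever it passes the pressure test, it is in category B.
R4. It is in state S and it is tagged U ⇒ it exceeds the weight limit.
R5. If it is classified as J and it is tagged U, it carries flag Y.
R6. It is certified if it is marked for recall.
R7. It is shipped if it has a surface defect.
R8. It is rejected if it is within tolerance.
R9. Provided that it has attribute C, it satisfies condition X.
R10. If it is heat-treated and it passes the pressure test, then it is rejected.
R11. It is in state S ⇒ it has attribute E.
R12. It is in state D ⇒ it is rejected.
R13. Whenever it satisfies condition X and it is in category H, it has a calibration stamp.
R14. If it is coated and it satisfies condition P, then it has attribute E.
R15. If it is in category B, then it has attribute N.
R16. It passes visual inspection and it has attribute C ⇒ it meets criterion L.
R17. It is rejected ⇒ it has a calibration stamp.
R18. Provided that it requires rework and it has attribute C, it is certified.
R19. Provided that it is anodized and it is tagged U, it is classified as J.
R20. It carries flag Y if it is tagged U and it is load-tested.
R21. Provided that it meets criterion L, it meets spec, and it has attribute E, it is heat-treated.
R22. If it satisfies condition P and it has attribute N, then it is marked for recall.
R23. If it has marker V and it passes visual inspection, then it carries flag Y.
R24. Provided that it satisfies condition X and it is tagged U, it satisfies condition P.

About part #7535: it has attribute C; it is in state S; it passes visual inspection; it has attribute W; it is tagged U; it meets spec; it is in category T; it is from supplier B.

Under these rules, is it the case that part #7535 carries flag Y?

Forward chaining from the given facts derives: exceeds the weight limit, satisfies condition X, has attribute E, meets criterion L, is heat-treated, satisfies condition P.
Rules concluding "it carries flag Y": R5 needs "it is classified as J"; R20 needs "it is load-tested"; R23 needs "it has marker V" — none of these are established.

No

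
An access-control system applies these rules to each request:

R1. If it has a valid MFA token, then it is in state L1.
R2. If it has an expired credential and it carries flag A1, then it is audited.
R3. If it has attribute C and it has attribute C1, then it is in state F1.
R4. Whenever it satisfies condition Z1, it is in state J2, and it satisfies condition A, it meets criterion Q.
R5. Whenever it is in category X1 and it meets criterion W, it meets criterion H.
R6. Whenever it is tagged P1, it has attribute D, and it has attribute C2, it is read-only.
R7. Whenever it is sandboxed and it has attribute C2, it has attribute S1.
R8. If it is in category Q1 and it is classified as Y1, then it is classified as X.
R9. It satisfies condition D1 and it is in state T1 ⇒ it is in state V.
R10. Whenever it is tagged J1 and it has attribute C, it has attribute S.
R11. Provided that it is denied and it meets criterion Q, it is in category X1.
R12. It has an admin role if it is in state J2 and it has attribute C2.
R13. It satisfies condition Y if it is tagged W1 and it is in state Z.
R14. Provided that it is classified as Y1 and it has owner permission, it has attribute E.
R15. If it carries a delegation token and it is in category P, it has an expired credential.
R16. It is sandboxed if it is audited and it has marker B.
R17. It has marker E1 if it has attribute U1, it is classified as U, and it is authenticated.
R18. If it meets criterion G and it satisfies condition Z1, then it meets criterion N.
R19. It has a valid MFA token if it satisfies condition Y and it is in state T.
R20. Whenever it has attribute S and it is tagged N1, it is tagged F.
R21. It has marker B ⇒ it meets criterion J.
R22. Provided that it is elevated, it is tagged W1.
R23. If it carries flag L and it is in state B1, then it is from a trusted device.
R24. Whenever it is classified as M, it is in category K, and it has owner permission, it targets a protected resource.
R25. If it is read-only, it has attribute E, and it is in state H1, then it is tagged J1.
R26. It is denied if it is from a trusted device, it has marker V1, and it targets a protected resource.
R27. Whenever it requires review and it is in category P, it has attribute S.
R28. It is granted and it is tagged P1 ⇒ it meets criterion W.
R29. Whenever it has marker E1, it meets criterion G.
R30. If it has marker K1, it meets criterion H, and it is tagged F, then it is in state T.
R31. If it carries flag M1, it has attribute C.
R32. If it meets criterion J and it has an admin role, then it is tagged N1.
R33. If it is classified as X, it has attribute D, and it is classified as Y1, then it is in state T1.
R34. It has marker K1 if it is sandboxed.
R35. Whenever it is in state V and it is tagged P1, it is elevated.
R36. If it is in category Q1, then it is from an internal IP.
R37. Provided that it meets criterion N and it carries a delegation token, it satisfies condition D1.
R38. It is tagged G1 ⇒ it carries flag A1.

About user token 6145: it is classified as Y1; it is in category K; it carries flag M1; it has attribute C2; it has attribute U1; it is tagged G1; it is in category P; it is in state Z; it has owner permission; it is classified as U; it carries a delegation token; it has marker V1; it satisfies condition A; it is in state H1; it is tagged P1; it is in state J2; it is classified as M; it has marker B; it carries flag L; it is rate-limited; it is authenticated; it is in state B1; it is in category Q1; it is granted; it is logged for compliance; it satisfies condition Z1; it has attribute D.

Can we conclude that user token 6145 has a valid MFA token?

By R4 (it satisfies condition Z1, it is in state J2, it satisfies condition A): it meets criterion Q.
By R6 (it is tagged P1, it has attribute D, it has attribute C2): it is read-only.
By R8 (it is in category Q1, it is classified as Y1): it is classified as X.
By R12 (it is in state J2, it has attribute C2): it has an admin role.
By R14 (it is classified as Y1, it has owner permission): it has attribute E.
By R15 (it carries a delegation token, it is in category P): it has an expired credential.
By R17 (it has attribute U1, it is classified as U, it is authenticated): it has marker E1.
By R21 (it has marker B): it meets criterion J.
By R23 (it carries flag L, it is in state B1): it is from a trusted device.
By R24 (it is classified as M, it is in category K, it has owner permission): it targets a protected resource.
By R25 (it is read-only, it has attribute E, it is in state H1): it is tagged J1.
By R26 (it is from a trusted device, it has marker V1, it targets a protected resource): it is denied.
By R28 (it is granted, it is tagged P1): it meets criterion W.
By R29 (it has marker E1): it meets criterion G.
By R31 (it carries flag M1): it has attribute C.
By R32 (it meets criterion J, it has an admin role): it is tagged N1.
By R33 (it is classified as X, it has attribute D, it is classified as Y1): it is in state T1.
By R38 (it is tagged G1): it carries flag A1.
By R2 (it has an expired credential, it carries flag A1): it is audited.
By R10 (it is tagged J1, it has attribute C): it has attribute S.
By R11 (it is denied, it meets criterion Q): it is in category X1.
By R16 (it is audited, it has marker B): it is sandboxed.
By R18 (it meets criterion G, it satisfies condition Z1): it meets criterion N.
By R20 (it has attribute S, it is tagged N1): it is tagged F.
By R34 (it is sandboxed): it has marker K1.
By R37 (it meets criterion N, it carries a delegation token): it satisfies condition D1.
By R5 (it is in category X1, it meets criterion W): it meets criterion H.
By R9 (it satisfies condition D1, it is in state T1): it is in state V.
By R30 (it has marker K1, it meets criterion H, it is tagged F): it is in state T.
By R35 (it is in state V, it is tagged P1): it is elevated.
By R22 (it is elevated): it is tagged W1.
By R13 (it is tagged W1, it is in state Z): it satisfies condition Y.
By R19 (it satisfies condition Y, it is in state T): it has a valid MFA token.

Yes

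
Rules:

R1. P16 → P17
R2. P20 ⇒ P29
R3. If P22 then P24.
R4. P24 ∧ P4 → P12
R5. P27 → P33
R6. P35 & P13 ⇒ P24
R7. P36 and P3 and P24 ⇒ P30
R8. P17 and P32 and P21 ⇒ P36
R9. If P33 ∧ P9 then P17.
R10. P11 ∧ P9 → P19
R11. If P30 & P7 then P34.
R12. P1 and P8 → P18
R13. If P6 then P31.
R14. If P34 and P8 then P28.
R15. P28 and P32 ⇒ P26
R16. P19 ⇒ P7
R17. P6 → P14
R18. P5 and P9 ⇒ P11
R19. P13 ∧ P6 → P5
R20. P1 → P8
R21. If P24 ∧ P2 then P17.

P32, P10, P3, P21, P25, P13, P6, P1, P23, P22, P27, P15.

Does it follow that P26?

Forward chaining from the given facts derives: P24, P33, P31, P14, P5, P8, P18.
The only rule concluding P26 is R15, which needs P28; that is never established.

No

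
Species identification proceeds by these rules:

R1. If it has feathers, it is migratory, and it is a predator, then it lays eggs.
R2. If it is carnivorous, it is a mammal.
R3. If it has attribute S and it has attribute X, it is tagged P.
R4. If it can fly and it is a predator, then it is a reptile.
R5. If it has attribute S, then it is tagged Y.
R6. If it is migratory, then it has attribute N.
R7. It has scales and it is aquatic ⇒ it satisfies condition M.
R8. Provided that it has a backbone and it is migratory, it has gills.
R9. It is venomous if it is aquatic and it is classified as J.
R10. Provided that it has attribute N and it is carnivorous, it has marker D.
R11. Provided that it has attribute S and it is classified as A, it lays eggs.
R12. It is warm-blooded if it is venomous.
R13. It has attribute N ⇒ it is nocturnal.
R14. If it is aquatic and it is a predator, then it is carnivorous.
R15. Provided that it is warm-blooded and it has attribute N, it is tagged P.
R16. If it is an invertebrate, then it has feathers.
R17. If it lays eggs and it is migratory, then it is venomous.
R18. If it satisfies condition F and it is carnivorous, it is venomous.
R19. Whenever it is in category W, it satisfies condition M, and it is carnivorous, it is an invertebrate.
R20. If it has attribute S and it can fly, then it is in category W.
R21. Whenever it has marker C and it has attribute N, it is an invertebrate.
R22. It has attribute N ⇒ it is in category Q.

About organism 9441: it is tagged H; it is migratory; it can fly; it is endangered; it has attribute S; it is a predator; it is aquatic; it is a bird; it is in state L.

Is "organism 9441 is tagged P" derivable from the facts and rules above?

Forward chaining from the given facts derives: is a reptile, is tagged Y, has attribute N, is nocturnal, is carnivorous, is in category W, is in category Q, is a mammal, has marker D.
Rules concluding "it is tagged P": R3 needs "it has attribute X"; R15 needs "it is warm-blooded" — none of these are established.

No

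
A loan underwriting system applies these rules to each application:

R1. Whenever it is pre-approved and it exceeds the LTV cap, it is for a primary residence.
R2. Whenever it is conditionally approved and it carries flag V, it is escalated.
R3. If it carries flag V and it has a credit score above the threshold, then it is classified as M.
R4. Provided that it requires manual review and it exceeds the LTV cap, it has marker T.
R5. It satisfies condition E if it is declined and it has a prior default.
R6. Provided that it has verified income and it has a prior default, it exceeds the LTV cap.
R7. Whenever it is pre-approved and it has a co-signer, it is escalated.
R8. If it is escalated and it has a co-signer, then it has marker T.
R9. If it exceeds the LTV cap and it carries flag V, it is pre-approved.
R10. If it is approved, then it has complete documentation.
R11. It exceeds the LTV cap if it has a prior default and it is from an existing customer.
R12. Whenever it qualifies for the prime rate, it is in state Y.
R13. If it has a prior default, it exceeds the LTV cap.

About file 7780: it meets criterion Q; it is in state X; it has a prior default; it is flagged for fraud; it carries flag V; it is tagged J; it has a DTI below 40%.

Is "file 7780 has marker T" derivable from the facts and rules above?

No

Forward chaining from the given facts derives: exceeds the LTV cap, is pre-approved, is for a primary residence.
Rules concluding "it has marker T": R4 needs "it requires manual review"; R8 needs "it is escalated" — none of these are established.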